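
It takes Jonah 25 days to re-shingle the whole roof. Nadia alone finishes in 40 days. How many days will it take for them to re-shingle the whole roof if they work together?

200/13 days

With two workers the combined time is the product over the sum: 25·40/(25+40) = 1000/65 = 200/13 days.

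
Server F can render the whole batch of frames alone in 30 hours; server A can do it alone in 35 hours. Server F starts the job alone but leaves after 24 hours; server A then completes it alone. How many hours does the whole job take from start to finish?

In 24 hours server F does 24/30 = 4/5 of the job, leaving 1/5.
Server A works at 1/35 per hour, so finishing takes 1/5 ÷ 1/35 = 7 hours.
Total time = 24 + 7 = 31 hours.

31 hours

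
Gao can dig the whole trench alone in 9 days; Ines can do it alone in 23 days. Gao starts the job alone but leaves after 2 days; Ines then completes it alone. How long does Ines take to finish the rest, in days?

In 2 days Gao does 2/9 of the job, leaving 7/9.
Ines works at 1/23 per day, so finishing takes 7/9 ÷ 1/23 = 161/9 days.

161/9 days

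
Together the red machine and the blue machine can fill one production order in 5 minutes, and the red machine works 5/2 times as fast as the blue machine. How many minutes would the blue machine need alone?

35/2 minutes

Let the blue machine's rate be r; then the red machine's rate is (5/2)r, so together (5/2 + 1)r = (7/2)r = 1/5.
Thus r = 2/35 per minute.
The blue machine alone: 35/2 minutes; the red machine alone: 7 minutes.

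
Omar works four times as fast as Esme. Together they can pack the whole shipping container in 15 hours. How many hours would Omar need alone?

Let Esme's rate be r; then Omar's rate is 4r, so together (4 + 1)r = 5r = 1/15.
Thus r = 1/75 per hour.
Esme alone: 75 hours; Omar alone: 75/4 hours.

75/4 hours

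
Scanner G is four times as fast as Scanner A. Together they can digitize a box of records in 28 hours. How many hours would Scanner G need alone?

35 hours

Let Scanner A's rate be r; then Scanner G's rate is 4r, so together (4 + 1)r = 5r = 1/28.
Thus r = 1/140 per hour.
Scanner A alone: 140 hours; Scanner G alone: 35 hours.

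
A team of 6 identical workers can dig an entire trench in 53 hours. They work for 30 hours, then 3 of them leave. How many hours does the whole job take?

76 hours

One worker does 1/318 of the job per hour.
After 30 hours with 6 workers, 30/53 is done (23/53 left).
With 3 workers the rate is 3/318 = 1/106, so the rest takes 23/53 ÷ 1/106 = 46 hours.
Total = 30 + 46 = 76 hours.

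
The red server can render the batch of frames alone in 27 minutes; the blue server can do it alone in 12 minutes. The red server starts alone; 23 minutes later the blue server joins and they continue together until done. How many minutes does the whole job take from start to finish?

In 23 minutes the red server does 23/27 of the job, leaving 4/27.
The red server and the blue server together work at 13/108 per minute, so finishing takes 4/27 ÷ 13/108 = 16/13 minutes.
Total time = 23 + 16/13 = 315/13 minutes.

315/13 minutes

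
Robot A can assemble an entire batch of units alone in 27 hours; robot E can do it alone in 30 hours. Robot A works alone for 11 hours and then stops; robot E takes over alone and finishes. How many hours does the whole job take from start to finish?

259/9 hours

In 11 hours robot A does 11/27 of the job, leaving 16/27.
Robot E works at 1/30 per hour, so finishing takes 16/27 ÷ 1/30 = 160/9 hours.
Total time = 11 + 160/9 = 259/9 hours.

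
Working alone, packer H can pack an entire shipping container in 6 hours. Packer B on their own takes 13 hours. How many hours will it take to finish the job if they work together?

With two workers the combined time is the product over the sum: 6·13/(6+13) = 78/19 hours.

78/19 hours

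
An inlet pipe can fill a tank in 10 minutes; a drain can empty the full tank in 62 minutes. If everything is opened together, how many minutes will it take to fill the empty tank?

155/13 minutes

Net rate = 1/10 − 1/62 = (31 − 5)/310 = 26/310 = 13/155 per minute.
Filling time = 1 ÷ (13/155) = 155/13 minutes.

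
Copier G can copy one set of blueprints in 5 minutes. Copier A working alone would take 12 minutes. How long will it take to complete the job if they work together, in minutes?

60/17 minutes

With two workers the combined time is the product over the sum: 5·12/(5+12) = 60/17 minutes.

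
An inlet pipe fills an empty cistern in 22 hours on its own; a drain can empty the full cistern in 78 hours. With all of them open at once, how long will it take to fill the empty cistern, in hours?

429/14 hours

Net rate = 1/22 − 1/78 = (39 − 11)/858 = 28/858 = 14/429 per hour.
Filling time = 1 ÷ (14/429) = 429/14 hours.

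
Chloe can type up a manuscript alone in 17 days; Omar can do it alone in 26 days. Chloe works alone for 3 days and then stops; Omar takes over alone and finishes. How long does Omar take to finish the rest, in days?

In 3 days Chloe does 3/17 of the job, leaving 14/17.
Omar works at 1/26 per day, so finishing takes 14/17 ÷ 1/26 = 364/17 days.

364/17 days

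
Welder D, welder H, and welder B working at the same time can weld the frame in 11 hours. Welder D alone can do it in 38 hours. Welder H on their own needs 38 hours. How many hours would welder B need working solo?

209/8 hours

Combined rate is 1/11 per hour.
Known contribution: 1/38 + 1/38 = (1 + 1)/38 = 2/38 = 1/19 per hour.
So welder B's rate is 1/11 − 1/19 = 8/209, meaning 209/8 hours alone.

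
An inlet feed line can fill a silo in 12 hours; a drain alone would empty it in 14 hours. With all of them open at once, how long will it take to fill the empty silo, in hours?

84 hours

Net rate = 1/12 − 1/14 = (7 − 6)/84 = 1/84 per hour.
Filling time = 1 ÷ (1/84) = 84 hours.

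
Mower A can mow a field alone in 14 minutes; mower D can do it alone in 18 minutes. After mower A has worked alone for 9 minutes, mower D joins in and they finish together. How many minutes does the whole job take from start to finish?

189/16 minutes

In 9 minutes mower A does 9/14 of the job, leaving 5/14.
Mower A and mower D together work at 8/63 per minute, so finishing takes 5/14 ÷ 8/63 = 45/16 minutes.
Total time = 9 + 45/16 = 189/16 minutes.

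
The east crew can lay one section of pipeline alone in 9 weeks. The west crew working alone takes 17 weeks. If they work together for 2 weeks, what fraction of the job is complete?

Combined rate: 1/9 + 1/17 = (17 + 9)/153 = 26/153 per week.
In 2 weeks they complete 2·26/153 = 52/153 of the job.

52/153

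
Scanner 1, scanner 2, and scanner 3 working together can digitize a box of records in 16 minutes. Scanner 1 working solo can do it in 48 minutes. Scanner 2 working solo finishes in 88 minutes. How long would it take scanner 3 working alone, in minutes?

Combined rate is 1/16 per minute.
Known contribution: 1/48 + 1/88 = (11 + 6)/528 = 17/528 per minute.
So scanner 3's rate is 1/16 − 17/528 = 1/33, meaning 33 minutes alone.

33 minutes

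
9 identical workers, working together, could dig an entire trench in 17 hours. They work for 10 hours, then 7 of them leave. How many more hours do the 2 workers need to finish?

63/2 hours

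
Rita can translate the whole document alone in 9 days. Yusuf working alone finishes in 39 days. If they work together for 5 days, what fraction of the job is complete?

Combined rate: 1/9 + 1/39 = (13 + 3)/117 = 16/117 per day.
In 5 days they complete 5·16/117 = 80/117 of the job.

80/117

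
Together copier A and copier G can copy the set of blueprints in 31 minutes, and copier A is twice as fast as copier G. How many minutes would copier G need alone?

93 minutes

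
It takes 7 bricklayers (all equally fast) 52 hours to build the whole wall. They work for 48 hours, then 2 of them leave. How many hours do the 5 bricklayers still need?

One bricklayer does 1/364 of the job per hour.
After 48 hours with 7 bricklayers, 12/13 is done (1/13 left).
With 5 bricklayers the rate is 5/364, so the rest takes 1/13 ÷ 5/364 = 28/5 hours.

28/5 hours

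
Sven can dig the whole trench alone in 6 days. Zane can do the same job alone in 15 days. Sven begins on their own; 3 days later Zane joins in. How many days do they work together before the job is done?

In the first 3 days Sven alone does 3/6 = 1/2 of the job, leaving 1/2.
Once everyone is working, combined rate: 1/6 + 1/15 = (5 + 2)/30 = 7/30 per day.
Remaining 1/2 at 7/30 per day takes 15/7 days.

15/7 days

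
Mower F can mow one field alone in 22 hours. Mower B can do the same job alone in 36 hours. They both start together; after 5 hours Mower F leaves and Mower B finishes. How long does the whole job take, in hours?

306/11 hours

In the first 5 hours the combined rate is 29/396, so 145/396 of the job is done, leaving 251/396.
After Mower F leaves the rate is 1/36 per hour; the remaining 251/396 takes 251/11 hours.
Total = 5 + 251/11 = 306/11 hours.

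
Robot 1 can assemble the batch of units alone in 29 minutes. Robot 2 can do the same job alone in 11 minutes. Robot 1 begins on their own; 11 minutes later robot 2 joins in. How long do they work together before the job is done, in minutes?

99/20 minutes

In the first 11 minutes robot 1 alone does 11/29 of the job, leaving 18/29.
Once everyone is working, combined rate: 1/29 + 1/11 = (11 + 29)/319 = 40/319 per minute.
Remaining 18/29 at 40/319 per minute takes 99/20 minutes.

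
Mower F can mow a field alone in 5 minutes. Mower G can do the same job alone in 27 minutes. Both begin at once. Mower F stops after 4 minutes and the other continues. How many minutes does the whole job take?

27/5 minutes

In the first 4 minutes the combined rate is 32/135, so 128/135 of the job is done, leaving 7/135.
After mower F leaves the rate is 1/27 per minute; the remaining 7/135 takes 7/5 minutes.
Total = 4 + 7/5 = 27/5 minutes.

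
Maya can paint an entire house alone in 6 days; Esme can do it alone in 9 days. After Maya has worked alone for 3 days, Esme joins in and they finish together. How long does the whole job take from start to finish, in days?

24/5 days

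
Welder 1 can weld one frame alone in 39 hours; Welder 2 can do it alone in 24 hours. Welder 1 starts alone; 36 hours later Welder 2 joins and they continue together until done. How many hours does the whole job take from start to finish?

260/7 hours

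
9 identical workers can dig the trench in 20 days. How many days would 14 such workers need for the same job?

Total work is 9·20 = 180 worker-days.
With 14 workers: 180/14 = 90/7 days.

90/7 days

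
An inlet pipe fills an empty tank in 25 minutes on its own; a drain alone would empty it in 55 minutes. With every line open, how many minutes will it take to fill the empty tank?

Net rate = 1/25 − 1/55 = (11 − 5)/275 = 6/275 per minute.
Filling time = 1 ÷ (6/275) = 275/6 minutes.

275/6 minutes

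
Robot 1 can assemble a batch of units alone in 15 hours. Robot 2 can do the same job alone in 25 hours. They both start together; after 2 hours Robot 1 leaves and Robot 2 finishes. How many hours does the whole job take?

In the first 2 hours the combined rate is 8/75, so 16/75 of the job is done, leaving 59/75.
After Robot 1 leaves the rate is 1/25 per hour; the remaining 59/75 takes 59/3 hours.
Total = 2 + 59/3 = 65/3 hours.

65/3 hours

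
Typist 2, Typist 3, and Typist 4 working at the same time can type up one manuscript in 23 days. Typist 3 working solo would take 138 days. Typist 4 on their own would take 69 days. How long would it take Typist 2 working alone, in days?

46 days

Combined rate is 1/23 per day.
Known contribution: 1/138 + 1/69 = (1 + 2)/138 = 3/138 = 1/46 per day.
So Typist 2's rate is 1/23 − 1/46 = 1/46, meaning 46 days alone.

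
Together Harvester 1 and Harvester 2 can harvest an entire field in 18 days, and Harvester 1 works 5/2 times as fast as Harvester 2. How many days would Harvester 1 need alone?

126/5 days

Let Harvester 2's rate be r; then Harvester 1's rate is (5/2)r, so together (5/2 + 1)r = (7/2)r = 1/18.
Thus r = 1/63 per day.
Harvester 2 alone: 63 days; Harvester 1 alone: 126/5 days.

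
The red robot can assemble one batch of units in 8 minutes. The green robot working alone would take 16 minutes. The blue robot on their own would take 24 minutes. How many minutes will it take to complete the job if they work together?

Combined rate: 1/8 + 1/16 + 1/24 = (6 + 3 + 2)/48 = 11/48 per minute.
Time = 1 ÷ (11/48) = 48/11 minutes.

48/11 minutes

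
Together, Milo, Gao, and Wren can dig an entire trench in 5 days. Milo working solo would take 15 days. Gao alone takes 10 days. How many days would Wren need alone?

Combined rate is 1/5 per day.
Known contribution: 1/15 + 1/10 = (2 + 3)/30 = 5/30 = 1/6 per day.
So Wren's rate is 1/5 − 1/6 = 1/30, meaning 30 days alone.

30 days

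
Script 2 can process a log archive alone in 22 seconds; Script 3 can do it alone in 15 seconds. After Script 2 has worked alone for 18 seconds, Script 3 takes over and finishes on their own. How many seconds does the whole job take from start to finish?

228/11 seconds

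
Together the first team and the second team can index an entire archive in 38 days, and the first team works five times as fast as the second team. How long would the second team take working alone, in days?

228 days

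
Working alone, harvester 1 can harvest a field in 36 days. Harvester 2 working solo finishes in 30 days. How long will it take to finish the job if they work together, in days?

Combined rate: 1/36 + 1/30 = (5 + 6)/180 = 11/180 per day.
Time = 1 ÷ (11/180) = 180/11 days.

180/11 days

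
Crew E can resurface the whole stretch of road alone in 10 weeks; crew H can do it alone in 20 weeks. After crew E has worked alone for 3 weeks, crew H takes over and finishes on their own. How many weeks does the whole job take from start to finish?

In 3 weeks crew E does 3/10 of the job, leaving 7/10.
Crew H works at 1/20 per week, so finishing takes 7/10 ÷ 1/20 = 14 weeks.
Total time = 3 + 14 = 17 weeks.

17 weeks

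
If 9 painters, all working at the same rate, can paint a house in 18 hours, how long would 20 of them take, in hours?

81/10 hours

Total work is 9·18 = 162 painter-hours.
With 20 painters: 162/20 = 81/10 hours.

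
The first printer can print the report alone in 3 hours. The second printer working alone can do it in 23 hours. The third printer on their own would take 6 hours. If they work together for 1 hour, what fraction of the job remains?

21/46

Combined rate: 1/3 + 1/23 + 1/6 = (46 + 6 + 23)/138 = 75/138 = 25/46 per hour.
In 1 hour they complete 1·25/46 = 25/46 of the job.
So 21/46 remains.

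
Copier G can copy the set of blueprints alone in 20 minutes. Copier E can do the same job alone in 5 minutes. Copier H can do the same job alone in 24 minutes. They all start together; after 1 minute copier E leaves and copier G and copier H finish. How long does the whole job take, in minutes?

In the first 1 minute the combined rate is 7/24, so 7/24 of the job is done, leaving 17/24.
After copier E leaves the rate is 11/120 per minute; the remaining 17/24 takes 85/11 minutes.
Total = 1 + 85/11 = 96/11 minutes.

96/11 minutes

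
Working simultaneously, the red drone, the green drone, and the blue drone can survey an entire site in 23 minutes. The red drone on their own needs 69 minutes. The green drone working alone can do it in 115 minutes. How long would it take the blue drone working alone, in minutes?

345/7 minutes

Combined rate is 1/23 per minute.
Known contribution: 1/69 + 1/115 = (5 + 3)/345 = 8/345 per minute.
So the blue drone's rate is 1/23 − 8/345 = 7/345, meaning 345/7 minutes alone.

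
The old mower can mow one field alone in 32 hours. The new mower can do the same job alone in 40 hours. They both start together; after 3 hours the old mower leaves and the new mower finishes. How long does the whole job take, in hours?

145/4 hours

In the first 3 hours the combined rate is 9/160, so 27/160 of the job is done, leaving 133/160.
After the old mower leaves the rate is 1/40 per hour; the remaining 133/160 takes 133/4 hours.
Total = 3 + 133/4 = 145/4 hours.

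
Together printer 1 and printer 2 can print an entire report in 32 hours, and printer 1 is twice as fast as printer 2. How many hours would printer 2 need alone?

96 hours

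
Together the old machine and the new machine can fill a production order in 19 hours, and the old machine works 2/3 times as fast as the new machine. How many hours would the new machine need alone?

Let the new machine's rate be r; then the old machine's rate is (2/3)r, so together (2/3 + 1)r = (5/3)r = 1/19.
Thus r = 3/95 per hour.
The new machine alone: 95/3 hours; the old machine alone: 95/2 hours.

95/3 hours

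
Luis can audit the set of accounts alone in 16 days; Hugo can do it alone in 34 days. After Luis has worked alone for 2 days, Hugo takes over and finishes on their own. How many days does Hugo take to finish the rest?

In 2 days Luis does 2/16 = 1/8 of the job, leaving 7/8.
Hugo works at 1/34 per day, so finishing takes 7/8 ÷ 1/34 = 119/4 days.

119/4 days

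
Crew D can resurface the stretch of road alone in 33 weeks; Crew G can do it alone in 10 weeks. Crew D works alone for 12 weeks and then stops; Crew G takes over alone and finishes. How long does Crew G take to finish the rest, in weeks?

In 12 weeks Crew D does 12/33 = 4/11 of the job, leaving 7/11.
Crew G works at 1/10 per week, so finishing takes 7/11 ÷ 1/10 = 70/11 weeks.

70/11 weeks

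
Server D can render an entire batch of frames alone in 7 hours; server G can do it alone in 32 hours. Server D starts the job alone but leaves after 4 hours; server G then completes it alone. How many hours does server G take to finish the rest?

96/7 hours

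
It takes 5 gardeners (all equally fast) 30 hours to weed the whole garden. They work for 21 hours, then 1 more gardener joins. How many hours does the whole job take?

57/2 hours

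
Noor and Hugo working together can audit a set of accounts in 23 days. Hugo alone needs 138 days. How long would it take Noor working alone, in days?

138/5 days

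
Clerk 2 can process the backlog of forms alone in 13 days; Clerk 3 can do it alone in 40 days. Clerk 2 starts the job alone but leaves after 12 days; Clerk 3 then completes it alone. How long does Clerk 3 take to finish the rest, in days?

40/13 days

In 12 days Clerk 2 does 12/13 of the job, leaving 1/13.
Clerk 3 works at 1/40 per day, so finishing takes 1/13 ÷ 1/40 = 40/13 days.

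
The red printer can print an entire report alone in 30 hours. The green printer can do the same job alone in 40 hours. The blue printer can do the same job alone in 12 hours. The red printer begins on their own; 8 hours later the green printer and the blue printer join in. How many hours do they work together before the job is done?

88/17 hours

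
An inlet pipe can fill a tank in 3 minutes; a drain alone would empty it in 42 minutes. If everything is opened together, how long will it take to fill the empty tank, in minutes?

Net rate = 1/3 − 1/42 = (14 − 1)/42 = 13/42 per minute.
Filling time = 1 ÷ (13/42) = 42/13 minutes.

42/13 minutes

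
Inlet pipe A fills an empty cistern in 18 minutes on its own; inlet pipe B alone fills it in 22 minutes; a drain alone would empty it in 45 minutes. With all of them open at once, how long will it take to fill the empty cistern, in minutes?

165/13 minutes

Net rate = 1/18 + 1/22 − 1/45 = (55 + 45 − 22)/990 = 78/990 = 13/165 per minute.
Filling time = 1 ÷ (13/165) = 165/13 minutes.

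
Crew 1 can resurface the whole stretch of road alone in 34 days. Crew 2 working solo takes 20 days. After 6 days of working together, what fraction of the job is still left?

89/170

Combined rate: 1/34 + 1/20 = (10 + 17)/340 = 27/340 per day.
In 6 days they complete 6·27/340 = 81/170 of the job.
So 89/170 remains.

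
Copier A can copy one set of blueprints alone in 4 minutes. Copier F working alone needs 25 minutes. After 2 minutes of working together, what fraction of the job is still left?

21/50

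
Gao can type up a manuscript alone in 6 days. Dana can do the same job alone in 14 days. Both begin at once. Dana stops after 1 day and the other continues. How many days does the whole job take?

In the first 1 day the combined rate is 5/21, so 5/21 of the job is done, leaving 16/21.
After Dana leaves the rate is 1/6 per day; the remaining 16/21 takes 32/7 days.
Total = 1 + 32/7 = 39/7 days.

39/7 days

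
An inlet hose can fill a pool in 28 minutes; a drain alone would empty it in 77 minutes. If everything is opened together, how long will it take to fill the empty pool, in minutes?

44 minutes

Net rate = 1/28 − 1/77 = (11 − 4)/308 = 7/308 = 1/44 per minute.
Filling time = 1 ÷ (1/44) = 44 minutes.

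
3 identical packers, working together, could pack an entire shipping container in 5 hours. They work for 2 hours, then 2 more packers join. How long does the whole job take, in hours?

19/5 hours

One packer does 1/15 of the job per hour.
After 2 hours with 3 packers, 2/5 is done (3/5 left).
With 5 packers the rate is 5/15 = 1/3, so the rest takes 3/5 ÷ 1/3 = 9/5 hours.
Total = 2 + 9/5 = 19/5 hours.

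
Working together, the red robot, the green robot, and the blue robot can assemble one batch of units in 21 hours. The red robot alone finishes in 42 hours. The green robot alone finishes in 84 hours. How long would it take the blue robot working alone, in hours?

84 hours

Combined rate is 1/21 per hour.
Known contribution: 1/42 + 1/84 = (2 + 1)/84 = 3/84 = 1/28 per hour.
So the blue robot's rate is 1/21 − 1/28 = 1/84, meaning 84 hours alone.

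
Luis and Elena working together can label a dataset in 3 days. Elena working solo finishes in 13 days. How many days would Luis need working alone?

39/10 days

Combined rate is 1/3 per day.
Known contribution: 1/13 per day.
So Luis's rate is 1/3 − 1/13 = 10/39, meaning 39/10 days alone.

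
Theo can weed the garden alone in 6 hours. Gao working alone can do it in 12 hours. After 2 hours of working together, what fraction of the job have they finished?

Combined rate: 1/6 + 1/12 = (2 + 1)/12 = 3/12 = 1/4 per hour.
In 2 hours they complete 2·1/4 = 1/2 of the job.

1/2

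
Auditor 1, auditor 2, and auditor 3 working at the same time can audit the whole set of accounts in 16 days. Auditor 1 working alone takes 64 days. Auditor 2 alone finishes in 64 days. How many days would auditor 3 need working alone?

Combined rate is 1/16 per day.
Known contribution: 1/64 + 1/64 = (1 + 1)/64 = 2/64 = 1/32 per day.
So auditor 3's rate is 1/16 − 1/32 = 1/32, meaning 32 days alone.

32 days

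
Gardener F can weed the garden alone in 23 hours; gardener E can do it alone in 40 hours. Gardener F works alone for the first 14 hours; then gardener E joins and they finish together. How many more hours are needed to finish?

40/7 hours

In 14 hours gardener F does 14/23 of the job, leaving 9/23.
Gardener F and gardener E together work at 63/920 per hour, so finishing takes 9/23 ÷ 63/920 = 40/7 hours.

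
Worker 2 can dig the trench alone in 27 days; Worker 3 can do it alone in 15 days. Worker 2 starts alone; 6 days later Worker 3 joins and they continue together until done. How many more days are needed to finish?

In 6 days Worker 2 does 6/27 = 2/9 of the job, leaving 7/9.
Worker 2 and Worker 3 together work at 14/135 per day, so finishing takes 7/9 ÷ 14/135 = 15/2 days.

15/2 days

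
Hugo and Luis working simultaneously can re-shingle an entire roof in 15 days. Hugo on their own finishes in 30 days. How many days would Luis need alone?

30 days

Combined rate is 1/15 per day.
Known contribution: 1/30 per day.
So Luis's rate is 1/15 − 1/30 = 1/30, meaning 30 days alone.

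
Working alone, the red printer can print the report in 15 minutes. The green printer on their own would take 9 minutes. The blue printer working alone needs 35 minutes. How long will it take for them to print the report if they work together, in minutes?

Combined rate: 1/15 + 1/9 + 1/35 = (21 + 35 + 9)/315 = 65/315 = 13/63 per minute.
Time = 1 ÷ (13/63) = 63/13 minutes.

63/13 minutes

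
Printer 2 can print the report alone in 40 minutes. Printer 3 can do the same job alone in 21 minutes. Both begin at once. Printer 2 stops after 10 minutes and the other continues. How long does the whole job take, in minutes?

In the first 10 minutes the combined rate is 61/840, so 61/84 of the job is done, leaving 23/84.
After Printer 2 leaves the rate is 1/21 per minute; the remaining 23/84 takes 23/4 minutes.
Total = 10 + 23/4 = 63/4 minutes.

63/4 minutes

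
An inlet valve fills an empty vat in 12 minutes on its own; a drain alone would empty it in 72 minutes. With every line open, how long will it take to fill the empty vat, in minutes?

72/5 minutes

Net rate = 1/12 − 1/72 = (6 − 1)/72 = 5/72 per minute.
Filling time = 1 ÷ (5/72) = 72/5 minutes.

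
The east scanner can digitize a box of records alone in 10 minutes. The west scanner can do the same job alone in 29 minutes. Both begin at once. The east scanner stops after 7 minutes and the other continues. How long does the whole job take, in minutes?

87/10 minutes

In the first 7 minutes the combined rate is 39/290, so 273/290 of the job is done, leaving 17/290.
After the east scanner leaves the rate is 1/29 per minute; the remaining 17/290 takes 17/10 minutes.
Total = 7 + 17/10 = 87/10 minutes.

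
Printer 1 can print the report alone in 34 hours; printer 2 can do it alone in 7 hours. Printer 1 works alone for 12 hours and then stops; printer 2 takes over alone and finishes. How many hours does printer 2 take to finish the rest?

77/17 hours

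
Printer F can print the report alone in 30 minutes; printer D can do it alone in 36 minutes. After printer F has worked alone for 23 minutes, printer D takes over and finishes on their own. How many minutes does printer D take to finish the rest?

42/5 minutes

In 23 minutes printer F does 23/30 of the job, leaving 7/30.
Printer D works at 1/36 per minute, so finishing takes 7/30 ÷ 1/36 = 42/5 minutes.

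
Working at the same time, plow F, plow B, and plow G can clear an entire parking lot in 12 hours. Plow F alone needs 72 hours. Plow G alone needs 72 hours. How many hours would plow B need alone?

18 hours

Combined rate is 1/12 per hour.
Known contribution: 1/72 + 1/72 = (1 + 1)/72 = 2/72 = 1/36 per hour.
So plow B's rate is 1/12 − 1/36 = 1/18, meaning 18 hours alone.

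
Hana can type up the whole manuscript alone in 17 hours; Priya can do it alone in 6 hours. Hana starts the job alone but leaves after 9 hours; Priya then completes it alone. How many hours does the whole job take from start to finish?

201/17 hours

In 9 hours Hana does 9/17 of the job, leaving 8/17.
Priya works at 1/6 per hour, so finishing takes 8/17 ÷ 1/6 = 48/17 hours.
Total time = 9 + 48/17 = 201/17 hours.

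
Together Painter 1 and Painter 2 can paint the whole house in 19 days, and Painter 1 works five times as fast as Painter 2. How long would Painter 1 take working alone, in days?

114/5 days

Let Painter 2's rate be r; then Painter 1's rate is 5r, so together (5 + 1)r = 6r = 1/19.
Thus r = 1/114 per day.
Painter 2 alone: 114 days; Painter 1 alone: 114/5 days.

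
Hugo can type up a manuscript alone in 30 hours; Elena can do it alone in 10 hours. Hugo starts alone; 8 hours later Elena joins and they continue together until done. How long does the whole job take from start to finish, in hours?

27/2 hours

In 8 hours Hugo does 8/30 = 4/15 of the job, leaving 11/15.
Hugo and Elena together work at 2/15 per hour, so finishing takes 11/15 ÷ 2/15 = 11/2 hours.
Total time = 8 + 11/2 = 27/2 hours.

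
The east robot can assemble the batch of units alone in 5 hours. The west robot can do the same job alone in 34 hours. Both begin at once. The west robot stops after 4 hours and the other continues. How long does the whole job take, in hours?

75/17 hours

In the first 4 hours the combined rate is 39/170, so 78/85 of the job is done, leaving 7/85.
After the west robot leaves the rate is 1/5 per hour; the remaining 7/85 takes 7/17 hours.
Total = 4 + 7/17 = 75/17 hours.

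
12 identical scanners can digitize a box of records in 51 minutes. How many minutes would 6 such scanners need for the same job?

102 minutes

Total work is 12·51 = 612 scanner-minutes.
With 6 scanners: 612/6 = 102 minutes.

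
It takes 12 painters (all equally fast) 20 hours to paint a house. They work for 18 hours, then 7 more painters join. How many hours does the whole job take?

One painter does 1/240 of the job per hour.
After 18 hours with 12 painters, 9/10 is done (1/10 left).
With 19 painters the rate is 19/240, so the rest takes 1/10 ÷ 19/240 = 24/19 hours.
Total = 18 + 24/19 = 366/19 hours.

366/19 hours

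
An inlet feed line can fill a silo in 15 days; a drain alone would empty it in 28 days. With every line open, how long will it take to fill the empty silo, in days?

Net rate = 1/15 − 1/28 = (28 − 15)/420 = 13/420 per day.
Filling time = 1 ÷ (13/420) = 420/13 days.

420/13 days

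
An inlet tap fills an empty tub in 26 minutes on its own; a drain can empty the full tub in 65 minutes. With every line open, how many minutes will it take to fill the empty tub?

Net rate = 1/26 − 1/65 = (5 − 2)/130 = 3/130 per minute.
Filling time = 1 ÷ (3/130) = 130/3 minutes.

130/3 minutes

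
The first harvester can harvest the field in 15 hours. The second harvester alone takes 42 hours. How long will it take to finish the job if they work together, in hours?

With two workers the combined time is the product over the sum: 15·42/(15+42) = 630/57 = 210/19 hours.

210/19 hours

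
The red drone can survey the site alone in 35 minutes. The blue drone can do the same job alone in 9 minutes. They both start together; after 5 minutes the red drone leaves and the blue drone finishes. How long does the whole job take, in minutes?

54/7 minutes

In the first 5 minutes the combined rate is 44/315, so 44/63 of the job is done, leaving 19/63.
After the red drone leaves the rate is 1/9 per minute; the remaining 19/63 takes 19/7 minutes.
Total = 5 + 19/7 = 54/7 minutes.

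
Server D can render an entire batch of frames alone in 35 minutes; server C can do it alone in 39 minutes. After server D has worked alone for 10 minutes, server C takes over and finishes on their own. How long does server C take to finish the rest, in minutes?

195/7 minutes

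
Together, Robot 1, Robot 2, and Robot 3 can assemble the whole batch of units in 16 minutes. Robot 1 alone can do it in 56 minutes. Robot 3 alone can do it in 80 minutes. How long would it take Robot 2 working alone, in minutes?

280/9 minutes

Combined rate is 1/16 per minute.
Known contribution: 1/56 + 1/80 = (10 + 7)/560 = 17/560 per minute.
So Robot 2's rate is 1/16 − 17/560 = 9/280, meaning 280/9 minutes alone.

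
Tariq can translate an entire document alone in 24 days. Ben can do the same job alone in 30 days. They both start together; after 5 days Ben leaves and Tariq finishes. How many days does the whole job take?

In the first 5 days the combined rate is 3/40, so 3/8 of the job is done, leaving 5/8.
After Ben leaves the rate is 1/24 per day; the remaining 5/8 takes 15 days.
Total = 5 + 15 = 20 days.

20 days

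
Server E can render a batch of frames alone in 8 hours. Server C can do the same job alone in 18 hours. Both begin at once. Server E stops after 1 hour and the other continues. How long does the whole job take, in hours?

63/4 hours

In the first 1 hour the combined rate is 13/72, so 13/72 of the job is done, leaving 59/72.
After Server E leaves the rate is 1/18 per hour; the remaining 59/72 takes 59/4 hours.
Total = 1 + 59/4 = 63/4 hours.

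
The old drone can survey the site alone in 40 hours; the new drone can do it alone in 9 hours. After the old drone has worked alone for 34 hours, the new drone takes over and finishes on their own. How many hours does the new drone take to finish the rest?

In 34 hours the old drone does 34/40 = 17/20 of the job, leaving 3/20.
The new drone works at 1/9 per hour, so finishing takes 3/20 ÷ 1/9 = 27/20 hours.

27/20 hours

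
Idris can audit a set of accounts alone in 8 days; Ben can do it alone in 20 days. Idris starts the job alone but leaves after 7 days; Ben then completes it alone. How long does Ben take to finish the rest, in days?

In 7 days Idris does 7/8 of the job, leaving 1/8.
Ben works at 1/20 per day, so finishing takes 1/8 ÷ 1/20 = 5/2 days.

5/2 days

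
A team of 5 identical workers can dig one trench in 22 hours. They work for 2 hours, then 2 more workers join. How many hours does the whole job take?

One worker does 1/110 of the job per hour.
After 2 hours with 5 workers, 1/11 is done (10/11 left).
With 7 workers the rate is 7/110, so the rest takes 10/11 ÷ 7/110 = 100/7 hours.
Total = 2 + 100/7 = 114/7 hours.

114/7 hours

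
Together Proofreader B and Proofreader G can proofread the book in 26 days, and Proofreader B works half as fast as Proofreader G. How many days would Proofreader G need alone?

39 days

Let Proofreader G's rate be r; then Proofreader B's rate is (1/2)r, so together (1/2 + 1)r = (3/2)r = 1/26.
Thus r = 1/39 per day.
Proofreader G alone: 39 days; Proofreader B alone: 78 days.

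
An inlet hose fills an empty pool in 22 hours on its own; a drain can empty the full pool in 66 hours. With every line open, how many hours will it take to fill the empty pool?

Net rate = 1/22 − 1/66 = (3 − 1)/66 = 2/66 = 1/33 per hour.
Filling time = 1 ÷ (1/33) = 33 hours.

33 hours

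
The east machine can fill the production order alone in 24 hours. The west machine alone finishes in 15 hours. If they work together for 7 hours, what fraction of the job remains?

Combined rate: 1/24 + 1/15 = (5 + 8)/120 = 13/120 per hour.
In 7 hours they complete 7·13/120 = 91/120 of the job.
So 29/120 remains.

29/120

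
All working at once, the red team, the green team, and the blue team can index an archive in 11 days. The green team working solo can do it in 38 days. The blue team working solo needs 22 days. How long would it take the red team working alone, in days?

209/4 days

Combined rate is 1/11 per day.
Known contribution: 1/38 + 1/22 = (11 + 19)/418 = 30/418 = 15/209 per day.
So the red team's rate is 1/11 − 15/209 = 4/209, meaning 209/4 days alone.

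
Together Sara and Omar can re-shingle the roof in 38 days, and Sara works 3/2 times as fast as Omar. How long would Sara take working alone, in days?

Let Omar's rate be r; then Sara's rate is (3/2)r, so together (3/2 + 1)r = (5/2)r = 1/38.
Thus r = 1/95 per day.
Omar alone: 95 days; Sara alone: 190/3 days.

190/3 days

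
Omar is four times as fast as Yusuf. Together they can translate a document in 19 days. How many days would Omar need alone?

95/4 days

Let Yusuf's rate be r; then Omar's rate is 4r, so together (4 + 1)r = 5r = 1/19.
Thus r = 1/95 per day.
Yusuf alone: 95 days; Omar alone: 95/4 days.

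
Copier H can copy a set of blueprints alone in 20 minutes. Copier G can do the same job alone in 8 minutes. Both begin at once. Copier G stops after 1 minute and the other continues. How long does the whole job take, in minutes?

35/2 minutes

In the first 1 minute the combined rate is 7/40, so 7/40 of the job is done, leaving 33/40.
After copier G leaves the rate is 1/20 per minute; the remaining 33/40 takes 33/2 minutes.
Total = 1 + 33/2 = 35/2 minutes.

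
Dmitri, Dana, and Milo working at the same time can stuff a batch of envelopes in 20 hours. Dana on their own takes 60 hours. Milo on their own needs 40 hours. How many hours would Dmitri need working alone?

120 hours

Combined rate is 1/20 per hour.
Known contribution: 1/60 + 1/40 = (2 + 3)/120 = 5/120 = 1/24 per hour.
So Dmitri's rate is 1/20 − 1/24 = 1/120, meaning 120 hours alone.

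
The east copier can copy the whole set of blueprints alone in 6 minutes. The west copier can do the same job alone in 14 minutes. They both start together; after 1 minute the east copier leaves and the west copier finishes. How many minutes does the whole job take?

35/3 minutes

In the first 1 minute the combined rate is 5/21, so 5/21 of the job is done, leaving 16/21.
After the east copier leaves the rate is 1/14 per minute; the remaining 16/21 takes 32/3 minutes.
Total = 1 + 32/3 = 35/3 minutes.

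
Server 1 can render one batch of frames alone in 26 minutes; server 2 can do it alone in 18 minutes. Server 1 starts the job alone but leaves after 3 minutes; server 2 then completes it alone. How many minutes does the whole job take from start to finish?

246/13 minutes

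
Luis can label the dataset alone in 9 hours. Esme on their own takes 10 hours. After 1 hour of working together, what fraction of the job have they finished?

19/90

Combined rate: 1/9 + 1/10 = (10 + 9)/90 = 19/90 per hour.
In 1 hour they complete 1·19/90 = 19/90 of the job.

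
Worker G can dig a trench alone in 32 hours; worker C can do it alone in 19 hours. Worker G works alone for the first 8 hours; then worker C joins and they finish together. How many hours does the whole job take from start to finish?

288/17 hours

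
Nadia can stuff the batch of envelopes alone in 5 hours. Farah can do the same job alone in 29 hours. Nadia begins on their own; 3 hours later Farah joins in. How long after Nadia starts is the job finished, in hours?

80/17 hours

In the first 3 hours Nadia alone does 3/5 of the job, leaving 2/5.
Once everyone is working, combined rate: 1/5 + 1/29 = (29 + 5)/145 = 34/145 per hour.
Remaining 2/5 at 34/145 per hour takes 29/17 hours.
Total from the start = 3 + 29/17 = 80/17 hours.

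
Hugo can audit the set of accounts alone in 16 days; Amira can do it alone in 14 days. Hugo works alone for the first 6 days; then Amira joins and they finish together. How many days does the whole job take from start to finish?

In 6 days Hugo does 6/16 = 3/8 of the job, leaving 5/8.
Hugo and Amira together work at 15/112 per day, so finishing takes 5/8 ÷ 15/112 = 14/3 days.
Total time = 6 + 14/3 = 32/3 days.

32/3 days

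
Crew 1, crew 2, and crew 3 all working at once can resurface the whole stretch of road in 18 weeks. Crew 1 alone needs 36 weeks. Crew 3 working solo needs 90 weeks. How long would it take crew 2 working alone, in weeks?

60 weeks

Combined rate is 1/18 per week.
Known contribution: 1/36 + 1/90 = (5 + 2)/180 = 7/180 per week.
So crew 2's rate is 1/18 − 7/180 = 1/60, meaning 60 weeks alone.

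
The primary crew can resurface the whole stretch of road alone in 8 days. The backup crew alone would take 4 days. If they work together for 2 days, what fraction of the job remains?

Combined rate: 1/8 + 1/4 = (1 + 2)/8 = 3/8 per day.
In 2 days they complete 2·3/8 = 3/4 of the job.
So 1/4 remains.

1/4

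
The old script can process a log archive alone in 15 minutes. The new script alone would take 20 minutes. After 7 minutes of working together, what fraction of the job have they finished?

49/60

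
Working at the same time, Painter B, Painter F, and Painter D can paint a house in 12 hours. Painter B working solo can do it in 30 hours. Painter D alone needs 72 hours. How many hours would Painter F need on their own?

Combined rate is 1/12 per hour.
Known contribution: 1/30 + 1/72 = (12 + 5)/360 = 17/360 per hour.
So Painter F's rate is 1/12 − 17/360 = 13/360, meaning 360/13 hours alone.

360/13 hours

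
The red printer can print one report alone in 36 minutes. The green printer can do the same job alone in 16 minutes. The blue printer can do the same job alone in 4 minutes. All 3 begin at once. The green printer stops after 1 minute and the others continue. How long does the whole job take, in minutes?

27/8 minutes

In the first 1 minute the combined rate is 49/144, so 49/144 of the job is done, leaving 95/144.
After the green printer leaves the rate is 5/18 per minute; the remaining 95/144 takes 19/8 minutes.
Total = 1 + 19/8 = 27/8 minutes.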